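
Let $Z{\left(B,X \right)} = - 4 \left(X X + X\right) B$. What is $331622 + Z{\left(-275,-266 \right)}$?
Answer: $77870622$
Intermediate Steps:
$Z{\left(B,X \right)} = B \left(- 4 X - 4 X^{2}\right)$ ($Z{\left(B,X \right)} = - 4 \left(X^{2} + X\right) B = - 4 \left(X + X^{2}\right) B = \left(- 4 X - 4 X^{2}\right) B = B \left(- 4 X - 4 X^{2}\right)$)
$331622 + Z{\left(-275,-266 \right)} = 331622 - \left(-1100\right) \left(-266\right) \left(1 - 266\right) = 331622 - \left(-1100\right) \left(-266\right) \left(-265\right) = 331622 + 77539000 = 77870622$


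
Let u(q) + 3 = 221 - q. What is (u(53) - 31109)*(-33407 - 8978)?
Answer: 1311561440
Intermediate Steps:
u(q) = 218 - q (u(q) = -3 + (221 - q) = 218 - q)
(u(53) - 31109)*(-33407 - 8978) = ((218 - 1*53) - 31109)*(-33407 - 8978) = ((218 - 53) - 31109)*(-42385) = (165 - 31109)*(-42385) = -30944*(-42385) = 1311561440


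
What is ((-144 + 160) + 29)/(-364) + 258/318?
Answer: 13267/19292 ≈ 0.68769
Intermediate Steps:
((-144 + 160) + 29)/(-364) + 258/318 = (16 + 29)*(-1/364) + 258*(1/318) = 45*(-1/364) + 43/53 = -45/364 + 43/53 = 13267/19292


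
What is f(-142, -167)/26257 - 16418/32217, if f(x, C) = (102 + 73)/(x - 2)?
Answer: -2956296539/5800606416 ≈ -0.50965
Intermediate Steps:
f(x, C) = 175/(-2 + x)
f(-142, -167)/26257 - 16418/32217 = (175/(-2 - 142))/26257 - 16418/32217 = (175/(-144))*(1/26257) - 16418*1/32217 = (175*(-1/144))*(1/26257) - 16418/32217 = -175/144*1/26257 - 16418/32217 = -25/540144 - 16418/32217 = -2956296539/5800606416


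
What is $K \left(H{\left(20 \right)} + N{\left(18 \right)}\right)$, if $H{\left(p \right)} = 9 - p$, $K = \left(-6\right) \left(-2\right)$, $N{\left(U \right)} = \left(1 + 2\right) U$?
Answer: $516$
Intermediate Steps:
$N{\left(U \right)} = 3 U$
$K = 12$
$K \left(H{\left(20 \right)} + N{\left(18 \right)}\right) = 12 \left(\left(9 - 20\right) + 3 \cdot 18\right) = 12 \left(\left(9 - 20\right) + 54\right) = 12 \left(-11 + 54\right) = 12 \cdot 43 = 516$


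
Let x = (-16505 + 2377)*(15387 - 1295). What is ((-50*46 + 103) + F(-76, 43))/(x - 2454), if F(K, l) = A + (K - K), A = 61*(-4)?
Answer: 2441/199094230 ≈ 1.2261e-5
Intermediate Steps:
A = -244
F(K, l) = -244 (F(K, l) = -244 + (K - K) = -244 + 0 = -244)
x = -199091776 (x = -14128*14092 = -199091776)
((-50*46 + 103) + F(-76, 43))/(x - 2454) = ((-50*46 + 103) - 244)/(-199091776 - 2454) = ((-2300 + 103) - 244)/(-199094230) = (-2197 - 244)*(-1/199094230) = -2441*(-1/199094230) = 2441/199094230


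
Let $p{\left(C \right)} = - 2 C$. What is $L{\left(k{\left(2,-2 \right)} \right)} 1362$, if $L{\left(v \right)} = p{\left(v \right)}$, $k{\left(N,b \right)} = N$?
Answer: $-5448$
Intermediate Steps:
$L{\left(v \right)} = - 2 v$
$L{\left(k{\left(2,-2 \right)} \right)} 1362 = \left(-2\right) 2 \cdot 1362 = \left(-4\right) 1362 = -5448$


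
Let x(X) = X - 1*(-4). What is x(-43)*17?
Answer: -663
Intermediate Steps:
x(X) = 4 + X (x(X) = X + 4 = 4 + X)
x(-43)*17 = (4 - 43)*17 = -39*17 = -663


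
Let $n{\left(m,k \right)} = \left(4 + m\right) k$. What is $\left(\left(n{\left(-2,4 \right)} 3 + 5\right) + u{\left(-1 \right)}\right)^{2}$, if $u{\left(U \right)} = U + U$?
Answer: $729$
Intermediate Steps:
$n{\left(m,k \right)} = k \left(4 + m\right)$
$u{\left(U \right)} = 2 U$
$\left(\left(n{\left(-2,4 \right)} 3 + 5\right) + u{\left(-1 \right)}\right)^{2} = \left(\left(4 \left(4 - 2\right) 3 + 5\right) + 2 \left(-1\right)\right)^{2} = \left(\left(4 \cdot 2 \cdot 3 + 5\right) - 2\right)^{2} = \left(\left(8 \cdot 3 + 5\right) - 2\right)^{2} = \left(\left(24 + 5\right) - 2\right)^{2} = \left(29 - 2\right)^{2} = 27^{2} = 729$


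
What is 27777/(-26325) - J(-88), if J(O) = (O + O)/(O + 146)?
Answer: 503689/254475 ≈ 1.9793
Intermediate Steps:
J(O) = 2*O/(146 + O) (J(O) = (2*O)/(146 + O) = 2*O/(146 + O))
27777/(-26325) - J(-88) = 27777/(-26325) - 2*(-88)/(146 - 88) = 27777*(-1/26325) - 2*(-88)/58 = -9259/8775 - 2*(-88)/58 = -9259/8775 - 1*(-88/29) = -9259/8775 + 88/29 = 503689/254475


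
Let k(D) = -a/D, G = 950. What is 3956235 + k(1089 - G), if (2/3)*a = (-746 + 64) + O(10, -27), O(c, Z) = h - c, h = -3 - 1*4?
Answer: 1099835427/278 ≈ 3.9562e+6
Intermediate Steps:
h = -7 (h = -3 - 4 = -7)
O(c, Z) = -7 - c
a = -2097/2 (a = 3*((-746 + 64) + (-7 - 1*10))/2 = 3*(-682 + (-7 - 10))/2 = 3*(-682 - 17)/2 = (3/2)*(-699) = -2097/2 ≈ -1048.5)
k(D) = 2097/(2*D) (k(D) = -(-2097)/(2*D) = 2097/(2*D))
3956235 + k(1089 - G) = 3956235 + 2097/(2*(1089 - 1*950)) = 3956235 + 2097/(2*(1089 - 950)) = 3956235 + (2097/2)/139 = 3956235 + (2097/2)*(1/139) = 3956235 + 2097/278 = 1099835427/278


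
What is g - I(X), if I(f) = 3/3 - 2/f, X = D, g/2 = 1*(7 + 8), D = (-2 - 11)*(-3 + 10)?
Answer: 2637/91 ≈ 28.978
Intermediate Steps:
D = -91 (D = -13*7 = -91)
g = 30 (g = 2*(1*(7 + 8)) = 2*(1*15) = 2*15 = 30)
X = -91
I(f) = 1 - 2/f (I(f) = 3*(⅓) - 2/f = 1 - 2/f)
g - I(X) = 30 - (-2 - 91)/(-91) = 30 - (-1)*(-93)/91 = 30 - 1*93/91 = 30 - 93/91 = 2637/91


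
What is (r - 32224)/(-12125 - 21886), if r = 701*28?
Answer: 12596/34011 ≈ 0.37035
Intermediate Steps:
r = 19628
(r - 32224)/(-12125 - 21886) = (19628 - 32224)/(-12125 - 21886) = -12596/(-34011) = -12596*(-1/34011) = 12596/34011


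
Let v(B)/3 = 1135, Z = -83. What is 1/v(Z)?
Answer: 1/3405 ≈ 0.00029369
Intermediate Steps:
v(B) = 3405 (v(B) = 3*1135 = 3405)
1/v(Z) = 1/3405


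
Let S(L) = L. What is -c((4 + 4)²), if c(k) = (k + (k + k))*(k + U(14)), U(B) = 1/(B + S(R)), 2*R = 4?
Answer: -12300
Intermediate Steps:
R = 2 (R = (½)*4 = 2)
U(B) = 1/(2 + B) (U(B) = 1/(B + 2) = 1/(2 + B))
c(k) = 3*k*(1/16 + k) (c(k) = (k + (k + k))*(k + 1/(2 + 14)) = (k + 2*k)*(k + 1/16) = (3*k)*(k + 1/16) = (3*k)*(1/16 + k) = 3*k*(1/16 + k))
-c((4 + 4)²) = -3*(4 + 4)²*(1 + 16*(4 + 4)²)/16 = -3*8²*(1 + 16*8²)/16 = -3*64*(1 + 16*64)/16 = -3*64*(1 + 1024)/16 = -3*64*1025/16 = -1*12300 = -12300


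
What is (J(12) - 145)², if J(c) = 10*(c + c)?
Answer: 9025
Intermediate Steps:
J(c) = 20*c (J(c) = 10*(2*c) = 20*c)
(J(12) - 145)² = (20*12 - 145)² = (240 - 145)² = 95² = 9025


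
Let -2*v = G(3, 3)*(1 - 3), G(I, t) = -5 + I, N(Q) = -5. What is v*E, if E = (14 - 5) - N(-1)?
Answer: -28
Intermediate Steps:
E = 14 (E = (14 - 5) - 1*(-5) = 9 + 5 = 14)
v = -2 (v = -(-5 + 3)*(1 - 3)/2 = -(-1)*(-2) = -½*4 = -2)
v*E = -2*14 = -28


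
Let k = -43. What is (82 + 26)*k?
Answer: -4644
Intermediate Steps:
(82 + 26)*k = (82 + 26)*(-43) = 108*(-43) = -4644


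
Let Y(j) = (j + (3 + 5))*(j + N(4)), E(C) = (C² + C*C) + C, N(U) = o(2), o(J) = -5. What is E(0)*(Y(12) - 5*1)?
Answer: 0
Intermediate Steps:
N(U) = -5
E(C) = C + 2*C² (E(C) = (C² + C²) + C = 2*C² + C = C + 2*C²)
Y(j) = (-5 + j)*(8 + j) (Y(j) = (j + (3 + 5))*(j - 5) = (j + 8)*(-5 + j) = (8 + j)*(-5 + j) = (-5 + j)*(8 + j))
E(0)*(Y(12) - 5*1) = (0*(1 + 2*0))*((-40 + 12² + 3*12) - 5*1) = (0*(1 + 0))*((-40 + 144 + 36) - 5) = (0*1)*(140 - 5) = 0*135 = 0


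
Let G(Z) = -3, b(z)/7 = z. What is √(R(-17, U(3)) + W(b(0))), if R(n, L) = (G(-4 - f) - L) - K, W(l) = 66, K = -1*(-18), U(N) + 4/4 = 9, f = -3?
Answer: √37 ≈ 6.0828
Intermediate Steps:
b(z) = 7*z
U(N) = 8 (U(N) = -1 + 9 = 8)
K = 18
R(n, L) = -21 - L (R(n, L) = (-3 - L) - 1*18 = (-3 - L) - 18 = -21 - L)
√(R(-17, U(3)) + W(b(0))) = √((-21 - 1*8) + 66) = √((-21 - 8) + 66) = √(-29 + 66) = √37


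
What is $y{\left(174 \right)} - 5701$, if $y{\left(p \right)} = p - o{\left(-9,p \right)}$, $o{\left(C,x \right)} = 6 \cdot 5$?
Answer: $-5557$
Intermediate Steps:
$o{\left(C,x \right)} = 30$
$y{\left(p \right)} = -30 + p$ ($y{\left(p \right)} = p - 30 = -30 + p$)
$y{\left(174 \right)} - 5701 = \left(-30 + 174\right) - 5701 = 144 - 5701 = -5557$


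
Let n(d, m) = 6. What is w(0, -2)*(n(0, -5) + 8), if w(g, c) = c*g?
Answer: 0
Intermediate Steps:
w(0, -2)*(n(0, -5) + 8) = (-2*0)*(6 + 8) = 0*14 = 0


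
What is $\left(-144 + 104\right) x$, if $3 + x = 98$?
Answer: $-3800$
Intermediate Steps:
$x = 95$ ($x = -3 + 98 = 95$)
$\left(-144 + 104\right) x = \left(-144 + 104\right) 95 = \left(-40\right) 95 = -3800$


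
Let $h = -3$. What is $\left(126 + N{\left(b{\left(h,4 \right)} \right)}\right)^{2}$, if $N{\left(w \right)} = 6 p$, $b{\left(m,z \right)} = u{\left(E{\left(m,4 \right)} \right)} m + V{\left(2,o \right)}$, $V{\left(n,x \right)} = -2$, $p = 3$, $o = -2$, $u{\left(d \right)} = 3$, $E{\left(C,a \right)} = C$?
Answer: $20736$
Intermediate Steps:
$b{\left(m,z \right)} = -2 + 3 m$ ($b{\left(m,z \right)} = 3 m - 2 = -2 + 3 m$)
$N{\left(w \right)} = 18$ ($N{\left(w \right)} = 6 \cdot 3 = 18$)
$\left(126 + N{\left(b{\left(h,4 \right)} \right)}\right)^{2} = \left(126 + 18\right)^{2} = 144^{2} = 20736$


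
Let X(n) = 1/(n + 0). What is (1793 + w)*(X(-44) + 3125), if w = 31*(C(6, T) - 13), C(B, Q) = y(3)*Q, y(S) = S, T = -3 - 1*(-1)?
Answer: 41387199/11 ≈ 3.7625e+6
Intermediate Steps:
T = -2 (T = -3 + 1 = -2)
C(B, Q) = 3*Q
X(n) = 1/n
w = -589 (w = 31*(3*(-2) - 13) = 31*(-6 - 13) = 31*(-19) = -589)
(1793 + w)*(X(-44) + 3125) = (1793 - 589)*(1/(-44) + 3125) = 1204*(-1/44 + 3125) = 1204*(137499/44) = 41387199/11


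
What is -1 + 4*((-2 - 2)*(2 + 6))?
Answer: -129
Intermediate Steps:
-1 + 4*((-2 - 2)*(2 + 6)) = -1 + 4*(-4*8) = -1 + 4*(-32) = -1 - 128 = -129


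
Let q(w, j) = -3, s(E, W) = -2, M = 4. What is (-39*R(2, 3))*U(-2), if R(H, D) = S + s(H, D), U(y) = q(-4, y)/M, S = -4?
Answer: -351/2 ≈ -175.50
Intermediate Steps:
U(y) = -3/4
R(H, D) = -6 (R(H, D) = -4 - 2 = -6)
(-39*R(2, 3))*U(-2) = -39*(-6)*(-3/4) = 234*(-3/4) = -351/2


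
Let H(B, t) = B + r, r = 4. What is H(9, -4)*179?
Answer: 2327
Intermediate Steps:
H(B, t) = 4 + B (H(B, t) = B + 4 = 4 + B)
H(9, -4)*179 = (4 + 9)*179 = 13*179 = 2327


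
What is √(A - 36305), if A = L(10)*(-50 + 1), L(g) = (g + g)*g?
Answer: I*√46105 ≈ 214.72*I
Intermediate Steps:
L(g) = 2*g² (L(g) = (2*g)*g = 2*g²)
A = -9800 (A = (2*10²)*(-50 + 1) = (2*100)*(-49) = 200*(-49) = -9800)
√(A - 36305) = √(-9800 - 36305) = √(-46105) = I*√46105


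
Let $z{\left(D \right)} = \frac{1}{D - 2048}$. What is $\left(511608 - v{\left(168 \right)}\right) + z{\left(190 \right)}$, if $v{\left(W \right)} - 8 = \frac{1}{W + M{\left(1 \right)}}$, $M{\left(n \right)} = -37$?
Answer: $\frac{124522414811}{243398} \approx 5.116 \cdot 10^{5}$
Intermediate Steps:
$z{\left(D \right)} = \frac{1}{-2048 + D}$
$v{\left(W \right)} = 8 + \frac{1}{-37 + W}$ ($v{\left(W \right)} = 8 + \frac{1}{W - 37} = 8 + \frac{1}{-37 + W}$)
$\left(511608 - v{\left(168 \right)}\right) + z{\left(190 \right)} = \left(511608 - \frac{-295 + 8 \cdot 168}{-37 + 168}\right) + \frac{1}{-2048 + 190} = \left(511608 - \frac{-295 + 1344}{131}\right) + \frac{1}{-1858} = \left(511608 - \frac{1}{131} \cdot 1049\right) - \frac{1}{1858} = \left(511608 - \frac{1049}{131}\right) - \frac{1}{1858} = \frac{67019599}{131} - \frac{1}{1858} = \frac{124522414811}{243398}$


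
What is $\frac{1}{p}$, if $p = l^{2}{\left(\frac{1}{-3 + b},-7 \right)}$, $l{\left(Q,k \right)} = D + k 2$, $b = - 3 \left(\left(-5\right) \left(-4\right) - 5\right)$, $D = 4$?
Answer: $\frac{1}{100} \approx 0.01$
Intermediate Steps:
$b = -45$ ($b = - 3 \left(20 - 5\right) = \left(-3\right) 15 = -45$)
$l{\left(Q,k \right)} = 4 + 2 k$ ($l{\left(Q,k \right)} = 4 + k 2 = 4 + 2 k$)
$p = 100$ ($p = \left(4 + 2 \left(-7\right)\right)^{2} = \left(4 - 14\right)^{2} = \left(-10\right)^{2} = 100$)
$\frac{1}{p} = \frac{1}{100}$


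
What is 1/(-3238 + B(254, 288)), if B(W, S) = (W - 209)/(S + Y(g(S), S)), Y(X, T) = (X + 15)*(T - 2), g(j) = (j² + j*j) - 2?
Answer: -47447974/153636539767 ≈ -0.00030883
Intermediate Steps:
g(j) = -2 + 2*j² (g(j) = (j² + j²) - 2 = 2*j² - 2 = -2 + 2*j²)
Y(X, T) = (-2 + T)*(15 + X) (Y(X, T) = (15 + X)*(-2 + T) = (-2 + T)*(15 + X))
B(W, S) = (-209 + W)/(-26 - 4*S² + 16*S + S*(-2 + 2*S²)) (B(W, S) = (W - 209)/(S + (-30 - 2*(-2 + 2*S²) + 15*S + S*(-2 + 2*S²))) = (-209 + W)/(S + (-30 + (4 - 4*S²) + 15*S + S*(-2 + 2*S²))) = (-209 + W)/(S + (-26 - 4*S² + 15*S + S*(-2 + 2*S²))) = (-209 + W)/(-26 - 4*S² + 16*S + S*(-2 + 2*S²)))
1/(-3238 + B(254, 288)) = 1/(-3238 + (-209 + 254)/(2*(-13 + 288³ - 2*288² + 7*288))) = 1/(-3238 + (½)*45/(-13 + 23887872 - 2*82944 + 2016)) = 1/(-3238 + (½)*45/(-13 + 23887872 - 165888 + 2016)) = 1/(-3238 + (½)*45/23723987) = 1/(-3238 + (½)*(1/23723987)*45) = 1/(-3238 + 45/47447974) = 1/(-153636539767/47447974) = -47447974/153636539767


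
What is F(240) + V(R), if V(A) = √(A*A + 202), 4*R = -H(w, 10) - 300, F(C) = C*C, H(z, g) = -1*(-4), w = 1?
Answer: 57600 + 7*√122 ≈ 57677.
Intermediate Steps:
H(z, g) = 4
F(C) = C²
R = -76 (R = (-1*4 - 300)/4 = (-4 - 300)/4 = (¼)*(-304) = -76)
V(A) = √(202 + A²) (V(A) = √(A² + 202) = √(202 + A²))
F(240) + V(R) = 240² + √(202 + (-76)²) = 57600 + √(202 + 5776) = 57600 + √5978 = 57600 + 7*√122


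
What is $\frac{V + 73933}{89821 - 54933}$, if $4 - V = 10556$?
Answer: $\frac{63381}{34888} \approx 1.8167$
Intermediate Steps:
$V = -10552$ ($V = 4 - 10556 = -10552$)
$\frac{V + 73933}{89821 - 54933} = \frac{-10552 + 73933}{89821 - 54933} = \frac{63381}{34888}$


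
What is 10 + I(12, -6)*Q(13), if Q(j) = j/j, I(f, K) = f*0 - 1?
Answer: 9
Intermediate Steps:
I(f, K) = -1 (I(f, K) = 0 - 1 = -1)
Q(j) = 1
10 + I(12, -6)*Q(13) = 10 - 1*1 = 10 - 1 = 9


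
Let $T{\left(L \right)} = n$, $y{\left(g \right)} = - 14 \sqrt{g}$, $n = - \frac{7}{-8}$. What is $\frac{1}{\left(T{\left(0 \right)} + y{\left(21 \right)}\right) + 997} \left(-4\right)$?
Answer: $- \frac{85152}{21154955} - \frac{3584 \sqrt{21}}{63464865} \approx -0.0042839$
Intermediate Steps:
$n = \frac{7}{8}$ ($n = \left(-7\right) \left(- \frac{1}{8}\right) = \frac{7}{8} \approx 0.875$)
$T{\left(L \right)} = \frac{7}{8}$
$\frac{1}{\left(T{\left(0 \right)} + y{\left(21 \right)}\right) + 997} \left(-4\right) = \frac{1}{\left(\frac{7}{8} - 14 \sqrt{21}\right) + 997} \left(-4\right) = \frac{1}{\frac{7983}{8} - 14 \sqrt{21}} \left(-4\right) = - \frac{4}{\frac{7983}{8} - 14 \sqrt{21}}$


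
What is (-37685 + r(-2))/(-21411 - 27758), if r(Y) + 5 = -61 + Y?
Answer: 37753/49169 ≈ 0.76782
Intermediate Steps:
r(Y) = -66 + Y (r(Y) = -5 + (-61 + Y) = -66 + Y)
(-37685 + r(-2))/(-21411 - 27758) = (-37685 + (-66 - 2))/(-21411 - 27758) = (-37685 - 68)/(-49169) = -37753*(-1/49169) = 37753/49169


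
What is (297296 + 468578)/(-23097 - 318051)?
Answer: -382937/170574 ≈ -2.2450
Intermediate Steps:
(297296 + 468578)/(-23097 - 318051) = 765874/(-341148) = 765874*(-1/341148) = -382937/170574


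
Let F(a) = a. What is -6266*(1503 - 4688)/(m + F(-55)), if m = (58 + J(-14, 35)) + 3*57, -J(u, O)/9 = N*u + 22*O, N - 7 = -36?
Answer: -1995721/1041 ≈ -1917.1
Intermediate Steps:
N = -29 (N = 7 - 36 = -29)
J(u, O) = -198*O + 261*u (J(u, O) = -9*(-29*u + 22*O) = -198*O + 261*u)
m = -10355 (m = (58 + (-198*35 + 261*(-14))) + 3*57 = (58 + (-6930 - 3654)) + 171 = (58 - 10584) + 171 = -10526 + 171 = -10355)
-6266*(1503 - 4688)/(m + F(-55)) = -6266*(1503 - 4688)/(-10355 - 55) = -6266/((-10410/(-3185))) = -6266/((-10410*(-1/3185))) = -6266/2082/637 = -6266*637/2082 = -1995721/1041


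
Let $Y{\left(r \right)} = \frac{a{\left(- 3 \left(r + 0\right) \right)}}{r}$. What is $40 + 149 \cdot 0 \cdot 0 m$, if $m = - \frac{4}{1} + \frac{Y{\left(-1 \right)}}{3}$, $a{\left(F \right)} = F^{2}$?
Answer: $40$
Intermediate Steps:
$Y{\left(r \right)} = 9 r$ ($Y{\left(r \right)} = \frac{\left(- 3 \left(r + 0\right)\right)^{2}}{r} = \frac{\left(- 3 r\right)^{2}}{r} = \frac{9 r^{2}}{r} = 9 r$)
$m = -7$ ($m = - \frac{4}{1} + \frac{9 \left(-1\right)}{3} = \left(-4\right) 1 - 3 = -4 - 3 = -7$)
$40 + 149 \cdot 0 \cdot 0 m = 40 + 149 \cdot 0 \cdot 0 \left(-7\right) = 40 + 149 \cdot 0 \left(-7\right) = 40 + 149 \cdot 0 = 40 + 0 = 40$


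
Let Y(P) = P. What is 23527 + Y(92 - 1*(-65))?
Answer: 23684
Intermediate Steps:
23527 + Y(92 - 1*(-65)) = 23527 + (92 - 1*(-65)) = 23527 + (92 + 65) = 23527 + 157 = 23684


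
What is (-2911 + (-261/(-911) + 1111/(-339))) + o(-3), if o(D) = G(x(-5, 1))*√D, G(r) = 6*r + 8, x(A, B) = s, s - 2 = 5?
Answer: -899924861/308829 + 50*I*√3 ≈ -2914.0 + 86.603*I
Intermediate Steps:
s = 7 (s = 2 + 5 = 7)
x(A, B) = 7
G(r) = 8 + 6*r
o(D) = 50*√D (o(D) = (8 + 6*7)*√D = (8 + 42)*√D = 50*√D)
(-2911 + (-261/(-911) + 1111/(-339))) + o(-3) = (-2911 + (-261/(-911) + 1111/(-339))) + 50*√(-3) = (-2911 + (-261*(-1/911) + 1111*(-1/339))) + 50*(I*√3) = (-2911 + (261/911 - 1111/339)) + 50*I*√3 = (-2911 - 923642/308829) + 50*I*√3 = -899924861/308829 + 50*I*√3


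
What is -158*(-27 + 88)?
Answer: -9638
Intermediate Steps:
-158*(-27 + 88) = -158*61 = -9638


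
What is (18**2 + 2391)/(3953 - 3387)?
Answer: 2715/566 ≈ 4.7968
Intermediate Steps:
(18**2 + 2391)/(3953 - 3387) = (324 + 2391)/566 = 2715*(1/566) = 2715/566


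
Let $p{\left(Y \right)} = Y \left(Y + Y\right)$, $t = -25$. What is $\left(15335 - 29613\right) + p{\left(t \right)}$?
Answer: $-13028$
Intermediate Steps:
$p{\left(Y \right)} = 2 Y^{2}$ ($p{\left(Y \right)} = Y 2 Y = 2 Y^{2}$)
$\left(15335 - 29613\right) + p{\left(t \right)} = \left(15335 - 29613\right) + 2 \left(-25\right)^{2} = -14278 + 2 \cdot 625 = -14278 + 1250 = -13028$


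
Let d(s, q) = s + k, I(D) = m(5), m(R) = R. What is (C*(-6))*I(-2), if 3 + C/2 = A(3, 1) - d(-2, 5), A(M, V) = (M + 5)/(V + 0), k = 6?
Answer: -60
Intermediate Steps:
A(M, V) = (5 + M)/V
I(D) = 5
d(s, q) = 6 + s (d(s, q) = s + 6 = 6 + s)
C = 2 (C = -6 + 2*((5 + 3)/1 - (6 - 2)) = -6 + 2*(1*8 - 1*4) = -6 + 2*(8 - 4) = -6 + 2*4 = -6 + 8 = 2)
(C*(-6))*I(-2) = (2*(-6))*5 = -12*5 = -60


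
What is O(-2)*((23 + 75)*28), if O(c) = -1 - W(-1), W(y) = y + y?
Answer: 2744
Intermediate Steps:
W(y) = 2*y
O(c) = 1 (O(c) = -1 - 2*(-1) = -1 - 1*(-2) = -1 + 2 = 1)
O(-2)*((23 + 75)*28) = 1*((23 + 75)*28) = 1*(98*28) = 1*2744 = 2744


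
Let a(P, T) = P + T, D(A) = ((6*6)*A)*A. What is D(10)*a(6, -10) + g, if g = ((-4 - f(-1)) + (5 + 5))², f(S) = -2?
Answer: -14336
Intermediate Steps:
D(A) = 36*A² (D(A) = (36*A)*A = 36*A²)
g = 64 (g = ((-4 - 1*(-2)) + (5 + 5))² = ((-4 + 2) + 10)² = (-2 + 10)² = 8² = 64)
D(10)*a(6, -10) + g = (36*10²)*(6 - 10) + 64 = (36*100)*(-4) + 64 = 3600*(-4) + 64 = -14400 + 64 = -14336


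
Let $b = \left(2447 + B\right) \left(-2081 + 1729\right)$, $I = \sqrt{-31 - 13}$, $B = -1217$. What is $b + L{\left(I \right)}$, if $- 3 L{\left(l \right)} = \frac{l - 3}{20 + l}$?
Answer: $\frac{- 2597762 \sqrt{11} + 25977597 i}{6 \left(\sqrt{11} - 10 i\right)} \approx -4.3296 \cdot 10^{5} - 0.11459 i$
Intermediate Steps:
$I = 2 i \sqrt{11}$ ($I = \sqrt{-44} = 2 i \sqrt{11} \approx 6.6332 i$)
$L{\left(l \right)} = - \frac{-3 + l}{3 \left(20 + l\right)}$ ($L{\left(l \right)} = - \frac{\left(l - 3\right) \frac{1}{20 + l}}{3} = - \frac{\left(-3 + l\right) \frac{1}{20 + l}}{3} = - \frac{\frac{1}{20 + l} \left(-3 + l\right)}{3} = - \frac{-3 + l}{3 \left(20 + l\right)}$)
$b = -432960$ ($b = \left(2447 - 1217\right) \left(-2081 + 1729\right) = 1230 \left(-352\right) = -432960$)
$b + L{\left(I \right)} = -432960 + \frac{3 - 2 i \sqrt{11}}{3 \left(20 + 2 i \sqrt{11}\right)}$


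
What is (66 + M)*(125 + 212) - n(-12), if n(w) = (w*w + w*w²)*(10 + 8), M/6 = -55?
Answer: -60456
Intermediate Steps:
M = -330 (M = 6*(-55) = -330)
n(w) = 18*w² + 18*w³ (n(w) = (w² + w³)*18 = 18*w² + 18*w³)
(66 + M)*(125 + 212) - n(-12) = (66 - 330)*(125 + 212) - 18*(-12)²*(1 - 12) = -264*337 - 18*144*(-11) = -88968 - 1*(-28512) = -88968 + 28512 = -60456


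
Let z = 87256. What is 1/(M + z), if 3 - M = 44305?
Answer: 1/42954 ≈ 2.3281e-5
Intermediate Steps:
M = -44302 (M = 3 - 1*44305 = 3 - 44305 = -44302)
1/(M + z) = 1/(-44302 + 87256) = 1/42954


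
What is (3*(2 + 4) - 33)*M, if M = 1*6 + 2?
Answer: -120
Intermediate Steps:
M = 8 (M = 6 + 2 = 8)
(3*(2 + 4) - 33)*M = (3*(2 + 4) - 33)*8 = (3*6 - 33)*8 = (18 - 33)*8 = -15*8 = -120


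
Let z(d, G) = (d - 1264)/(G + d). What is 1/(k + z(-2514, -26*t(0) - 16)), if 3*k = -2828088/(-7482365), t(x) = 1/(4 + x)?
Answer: 37958037645/61319046748 ≈ 0.61903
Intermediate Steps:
z(d, G) = (-1264 + d)/(G + d)
k = 942696/7482365 (k = (-2828088/(-7482365))/3 = (-2828088*(-1/7482365))/3 = (⅓)*(2828088/7482365) = 942696/7482365 ≈ 0.12599)
1/(k + z(-2514, -26*t(0) - 16)) = 1/(942696/7482365 + (-1264 - 2514)/((-26/(4 + 0) - 16) - 2514)) = 1/(942696/7482365 - 3778/((-26/4 - 16) - 2514)) = 1/(942696/7482365 - 3778/((-26*¼ - 16) - 2514)) = 1/(942696/7482365 - 3778/((-13/2 - 16) - 2514)) = 1/(942696/7482365 - 3778/(-45/2 - 2514)) = 1/(942696/7482365 - 3778/(-5073/2)) = 1/(942696/7482365 - 2/5073*(-3778)) = 1/(942696/7482365 + 7556/5073) = 1/(61319046748/37958037645) = 37958037645/61319046748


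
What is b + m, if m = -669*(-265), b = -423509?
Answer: -246224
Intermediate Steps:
m = 177285
b + m = -423509 + 177285 = -246224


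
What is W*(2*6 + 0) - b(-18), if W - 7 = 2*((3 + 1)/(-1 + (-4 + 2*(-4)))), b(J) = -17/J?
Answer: 17707/234 ≈ 75.671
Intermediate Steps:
W = 83/13 (W = 7 + 2*((3 + 1)/(-1 + (-4 + 2*(-4)))) = 7 + 2*(4/(-1 + (-4 - 8))) = 7 + 2*(4/(-1 - 12)) = 7 + 2*(4/(-13)) = 7 + 2*(4*(-1/13)) = 7 + 2*(-4/13) = 7 - 8/13 = 83/13 ≈ 6.3846)
W*(2*6 + 0) - b(-18) = 83*(2*6 + 0)/13 - (-17)/(-18) = 83*(12 + 0)/13 - (-17)*(-1)/18 = (83/13)*12 - 1*17/18 = 996/13 - 17/18 = 17707/234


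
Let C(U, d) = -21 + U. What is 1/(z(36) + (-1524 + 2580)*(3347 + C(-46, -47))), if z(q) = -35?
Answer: 1/3463645 ≈ 2.8871e-7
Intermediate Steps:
1/(z(36) + (-1524 + 2580)*(3347 + C(-46, -47))) = 1/(-35 + (-1524 + 2580)*(3347 + (-21 - 46))) = 1/(-35 + 1056*(3347 - 67)) = 1/(-35 + 1056*3280) = 1/(-35 + 3463680) = 1/3463645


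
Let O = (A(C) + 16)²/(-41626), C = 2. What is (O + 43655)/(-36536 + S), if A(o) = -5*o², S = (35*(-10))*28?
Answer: -908591507/964391168 ≈ -0.94214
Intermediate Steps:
S = -9800 (S = -350*28 = -9800)
O = -8/20813 (O = (-5*2² + 16)²/(-41626) = (-5*4 + 16)²*(-1/41626) = (-20 + 16)²*(-1/41626) = (-4)²*(-1/41626) = 16*(-1/41626) = -8/20813 ≈ -0.00038437)
(O + 43655)/(-36536 + S) = (-8/20813 + 43655)/(-36536 - 9800) = (908591507/20813)/(-46336) = (908591507/20813)*(-1/46336) = -908591507/964391168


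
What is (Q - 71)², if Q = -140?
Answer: 44521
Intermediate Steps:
(Q - 71)² = (-140 - 71)² = (-211)² = 44521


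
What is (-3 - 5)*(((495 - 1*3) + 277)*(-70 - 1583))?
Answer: 10169256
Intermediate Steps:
(-3 - 5)*(((495 - 1*3) + 277)*(-70 - 1583)) = -8*((495 - 3) + 277)*(-1653) = -8*(492 + 277)*(-1653) = -6152*(-1653) = -8*(-1271157) = 10169256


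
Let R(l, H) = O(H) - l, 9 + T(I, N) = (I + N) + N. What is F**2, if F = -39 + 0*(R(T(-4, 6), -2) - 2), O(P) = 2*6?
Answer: 1521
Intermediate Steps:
T(I, N) = -9 + I + 2*N (T(I, N) = -9 + ((I + N) + N) = -9 + (I + 2*N) = -9 + I + 2*N)
O(P) = 12
R(l, H) = 12 - l
F = -39 (F = -39 + 0*((12 - (-9 - 4 + 2*6)) - 2) = -39 + 0*((12 - (-9 - 4 + 12)) - 2) = -39 + 0*((12 - 1*(-1)) - 2) = -39 + 0*((12 + 1) - 2) = -39 + 0*(13 - 2) = -39 + 0*11 = -39 + 0 = -39)
F**2 = (-39)**2 = 1521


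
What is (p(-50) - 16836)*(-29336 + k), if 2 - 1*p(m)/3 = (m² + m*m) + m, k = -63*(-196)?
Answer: 538179840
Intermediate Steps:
k = 12348
p(m) = 6 - 6*m² - 3*m (p(m) = 6 - 3*((m² + m*m) + m) = 6 - 3*((m² + m²) + m) = 6 - 3*(2*m² + m) = 6 - 3*(m + 2*m²) = 6 + (-6*m² - 3*m) = 6 - 6*m² - 3*m)
(p(-50) - 16836)*(-29336 + k) = ((6 - 6*(-50)² - 3*(-50)) - 16836)*(-29336 + 12348) = ((6 - 6*2500 + 150) - 16836)*(-16988) = ((6 - 15000 + 150) - 16836)*(-16988) = (-14844 - 16836)*(-16988) = -31680*(-16988) = 538179840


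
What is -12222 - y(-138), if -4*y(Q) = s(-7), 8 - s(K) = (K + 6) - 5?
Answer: -24437/2 ≈ -12219.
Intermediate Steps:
s(K) = 7 - K (s(K) = 8 - ((K + 6) - 5) = 8 - ((6 + K) - 5) = 8 - (1 + K) = 8 + (-1 - K) = 7 - K)
y(Q) = -7/2 (y(Q) = -(7 - 1*(-7))/4 = -(7 + 7)/4 = -¼*14 = -7/2)
-12222 - y(-138) = -12222 - 1*(-7/2) = -12222 + 7/2 = -24437/2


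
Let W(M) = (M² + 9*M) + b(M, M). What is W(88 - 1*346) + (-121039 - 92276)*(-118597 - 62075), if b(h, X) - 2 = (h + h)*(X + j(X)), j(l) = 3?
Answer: 38540243504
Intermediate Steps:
b(h, X) = 2 + 2*h*(3 + X) (b(h, X) = 2 + (h + h)*(X + 3) = 2 + (2*h)*(3 + X) = 2 + 2*h*(3 + X))
W(M) = 2 + 3*M² + 15*M (W(M) = (M² + 9*M) + (2 + 6*M + 2*M*M) = (M² + 9*M) + (2 + 6*M + 2*M²) = (M² + 9*M) + (2 + 2*M² + 6*M) = 2 + 3*M² + 15*M)
W(88 - 1*346) + (-121039 - 92276)*(-118597 - 62075) = (2 + 3*(88 - 1*346)² + 15*(88 - 1*346)) + (-121039 - 92276)*(-118597 - 62075) = (2 + 3*(88 - 346)² + 15*(88 - 346)) - 213315*(-180672) = (2 + 3*(-258)² + 15*(-258)) + 38540047680 = (2 + 3*66564 - 3870) + 38540047680 = (2 + 199692 - 3870) + 38540047680 = 195824 + 38540047680 = 38540243504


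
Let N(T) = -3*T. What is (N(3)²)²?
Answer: 6561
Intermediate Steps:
(N(3)²)² = ((-3*3)²)² = ((-9)²)² = 81² = 6561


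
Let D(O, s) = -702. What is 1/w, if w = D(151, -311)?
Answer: -1/702 ≈ -0.0014245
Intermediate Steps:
w = -702
1/w = 1/(-702) = -1/702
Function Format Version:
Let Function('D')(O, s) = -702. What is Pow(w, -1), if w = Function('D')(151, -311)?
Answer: Rational(-1, 702) ≈ -0.0014245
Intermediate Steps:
w = -702
Pow(w, -1) = Pow(-702, -1) = Rational(-1, 702)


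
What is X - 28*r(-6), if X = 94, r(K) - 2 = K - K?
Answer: 38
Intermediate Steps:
r(K) = 2 (r(K) = 2 + (K - K) = 2 + 0 = 2)
X - 28*r(-6) = 94 - 28*2 = 94 - 56 = 38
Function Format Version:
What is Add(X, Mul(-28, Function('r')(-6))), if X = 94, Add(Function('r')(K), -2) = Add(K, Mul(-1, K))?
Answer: 38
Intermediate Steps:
Function('r')(K) = 2 (Function('r')(K) = Add(2, Add(K, Mul(-1, K))) = Add(2, 0) = 2)
Add(X, Mul(-28, Function('r')(-6))) = Add(94, Mul(-28, 2)) = Add(94, -56) = 38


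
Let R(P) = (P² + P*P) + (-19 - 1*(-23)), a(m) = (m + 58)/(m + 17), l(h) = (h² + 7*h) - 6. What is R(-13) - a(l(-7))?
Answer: 3710/11 ≈ 337.27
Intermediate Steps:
l(h) = -6 + h² + 7*h
a(m) = (58 + m)/(17 + m)
R(P) = 4 + 2*P² (R(P) = (P² + P²) + (-19 + 23) = 2*P² + 4 = 4 + 2*P²)
R(-13) - a(l(-7)) = (4 + 2*(-13)²) - (58 + (-6 + (-7)² + 7*(-7)))/(17 + (-6 + (-7)² + 7*(-7))) = (4 + 2*169) - (58 + (-6 + 49 - 49))/(17 + (-6 + 49 - 49)) = (4 + 338) - (58 - 6)/(17 - 6) = 342 - 52/11 = 3710/11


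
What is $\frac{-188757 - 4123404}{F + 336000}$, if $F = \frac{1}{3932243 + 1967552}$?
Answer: $- \frac{25440865906995}{1982331120001} \approx -12.834$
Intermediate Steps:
$F = \frac{1}{5899795} \approx 1.695 \cdot 10^{-7}$
$\frac{-188757 - 4123404}{F + 336000} = \frac{-188757 - 4123404}{\frac{1}{5899795} + 336000} = - \frac{4312161}{\frac{1982331120001}{5899795}} = \left(-4312161\right) \frac{5899795}{1982331120001} = - \frac{25440865906995}{1982331120001}$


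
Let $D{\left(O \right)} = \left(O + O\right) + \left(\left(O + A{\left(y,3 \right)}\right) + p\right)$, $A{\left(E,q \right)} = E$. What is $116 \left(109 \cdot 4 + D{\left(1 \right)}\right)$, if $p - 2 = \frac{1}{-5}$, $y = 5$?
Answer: $\frac{258564}{5} \approx 51713.0$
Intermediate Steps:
$p = \frac{9}{5}$ ($p = 2 + \frac{1}{-5} = 2 - \frac{1}{5} = \frac{9}{5} \approx 1.8$)
$D{\left(O \right)} = \frac{34}{5} + 3 O$ ($D{\left(O \right)} = \left(O + O\right) + \left(\left(O + 5\right) + \frac{9}{5}\right) = 2 O + \left(\left(5 + O\right) + \frac{9}{5}\right) = 2 O + \left(\frac{34}{5} + O\right) = \frac{34}{5} + 3 O$)
$116 \left(109 \cdot 4 + D{\left(1 \right)}\right) = 116 \left(109 \cdot 4 + \left(\frac{34}{5} + 3 \cdot 1\right)\right) = 116 \left(436 + \left(\frac{34}{5} + 3\right)\right) = 116 \left(436 + \frac{49}{5}\right) = 116 \cdot \frac{2229}{5} = \frac{258564}{5}$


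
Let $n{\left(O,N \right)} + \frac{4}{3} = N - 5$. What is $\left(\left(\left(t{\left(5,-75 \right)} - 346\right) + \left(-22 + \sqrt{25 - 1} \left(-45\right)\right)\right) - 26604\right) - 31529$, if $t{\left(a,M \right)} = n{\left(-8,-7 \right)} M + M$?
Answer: $-57576 - 90 \sqrt{6} \approx -57796.0$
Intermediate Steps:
$n{\left(O,N \right)} = - \frac{19}{3} + N$ ($n{\left(O,N \right)} = - \frac{4}{3} + \left(N - 5\right) = - \frac{4}{3} + \left(-5 + N\right) = - \frac{19}{3} + N$)
$t{\left(a,M \right)} = - \frac{37 M}{3}$ ($t{\left(a,M \right)} = \left(- \frac{19}{3} - 7\right) M + M = - \frac{40 M}{3} + M = - \frac{37 M}{3}$)
$\left(\left(\left(t{\left(5,-75 \right)} - 346\right) + \left(-22 + \sqrt{25 - 1} \left(-45\right)\right)\right) - 26604\right) - 31529 = \left(\left(\left(\left(- \frac{37}{3}\right) \left(-75\right) - 346\right) + \left(-22 + \sqrt{25 - 1} \left(-45\right)\right)\right) - 26604\right) - 31529 = \left(\left(\left(925 - 346\right) + \left(-22 + \sqrt{24} \left(-45\right)\right)\right) - 26604\right) - 31529 = \left(\left(579 + \left(-22 + 2 \sqrt{6} \left(-45\right)\right)\right) - 26604\right) - 31529 = \left(\left(579 - \left(22 + 90 \sqrt{6}\right)\right) - 26604\right) - 31529 = \left(\left(557 - 90 \sqrt{6}\right) - 26604\right) - 31529 = \left(-26047 - 90 \sqrt{6}\right) - 31529 = -57576 - 90 \sqrt{6}$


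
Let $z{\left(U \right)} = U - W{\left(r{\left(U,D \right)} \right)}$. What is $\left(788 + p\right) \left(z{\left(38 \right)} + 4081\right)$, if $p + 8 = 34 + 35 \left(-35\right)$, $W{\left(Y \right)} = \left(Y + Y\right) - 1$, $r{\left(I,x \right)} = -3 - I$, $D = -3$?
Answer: $-1727022$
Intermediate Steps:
$W{\left(Y \right)} = -1 + 2 Y$ ($W{\left(Y \right)} = 2 Y - 1 = -1 + 2 Y$)
$z{\left(U \right)} = 7 + 3 U$ ($z{\left(U \right)} = U - \left(-1 + 2 \left(-3 - U\right)\right) = U - \left(-1 - \left(6 + 2 U\right)\right) = U - \left(-7 - 2 U\right) = U + \left(7 + 2 U\right) = 7 + 3 U$)
$p = -1199$ ($p = -8 + \left(34 + 35 \left(-35\right)\right) = -8 + \left(34 - 1225\right) = -8 - 1191 = -1199$)
$\left(788 + p\right) \left(z{\left(38 \right)} + 4081\right) = \left(788 - 1199\right) \left(\left(7 + 3 \cdot 38\right) + 4081\right) = - 411 \left(\left(7 + 114\right) + 4081\right) = - 411 \left(121 + 4081\right) = \left(-411\right) 4202 = -1727022$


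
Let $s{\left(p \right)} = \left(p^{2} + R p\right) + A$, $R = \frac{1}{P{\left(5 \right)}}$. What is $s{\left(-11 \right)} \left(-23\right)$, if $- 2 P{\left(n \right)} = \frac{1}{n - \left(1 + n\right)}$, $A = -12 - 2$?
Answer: $-1955$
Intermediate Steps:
$A = -14$ ($A = -12 - 2 = -14$)
$P{\left(n \right)} = \frac{1}{2}$ ($P{\left(n \right)} = - \frac{1}{2 \left(n - \left(1 + n\right)\right)} = - \frac{1}{2 \left(-1\right)} = \left(- \frac{1}{2}\right) \left(-1\right) = \frac{1}{2}$)
$R = 2$ ($R = \frac{1}{\frac{1}{2}} = 2$)
$s{\left(p \right)} = -14 + p^{2} + 2 p$ ($s{\left(p \right)} = \left(p^{2} + 2 p\right) - 14 = -14 + p^{2} + 2 p$)
$s{\left(-11 \right)} \left(-23\right) = \left(-14 + \left(-11\right)^{2} + 2 \left(-11\right)\right) \left(-23\right) = \left(-14 + 121 - 22\right) \left(-23\right) = 85 \left(-23\right) = -1955$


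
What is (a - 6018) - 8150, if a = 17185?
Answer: 3017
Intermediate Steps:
(a - 6018) - 8150 = (17185 - 6018) - 8150 = 11167 - 8150 = 3017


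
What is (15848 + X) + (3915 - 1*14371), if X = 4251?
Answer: 9643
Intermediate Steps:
(15848 + X) + (3915 - 1*14371) = (15848 + 4251) + (3915 - 1*14371) = 20099 + (3915 - 14371) = 20099 - 10456 = 9643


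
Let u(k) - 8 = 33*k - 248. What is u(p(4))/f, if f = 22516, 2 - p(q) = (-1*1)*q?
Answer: -21/11258 ≈ -0.0018653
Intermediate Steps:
p(q) = 2 + q (p(q) = 2 - (-1*1)*q = 2 - (-1)*q = 2 + q)
u(k) = -240 + 33*k (u(k) = 8 + (33*k - 248) = 8 + (-248 + 33*k) = -240 + 33*k)
u(p(4))/f = (-240 + 33*(2 + 4))/22516 = (-240 + 33*6)*(1/22516) = (-240 + 198)*(1/22516) = -42*1/22516 = -21/11258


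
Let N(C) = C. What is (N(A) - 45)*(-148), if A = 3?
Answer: 6216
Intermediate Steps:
(N(A) - 45)*(-148) = (3 - 45)*(-148) = -42*(-148) = 6216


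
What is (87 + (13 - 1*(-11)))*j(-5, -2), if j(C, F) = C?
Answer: -555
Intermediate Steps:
(87 + (13 - 1*(-11)))*j(-5, -2) = (87 + (13 - 1*(-11)))*(-5) = (87 + (13 + 11))*(-5) = (87 + 24)*(-5) = 111*(-5) = -555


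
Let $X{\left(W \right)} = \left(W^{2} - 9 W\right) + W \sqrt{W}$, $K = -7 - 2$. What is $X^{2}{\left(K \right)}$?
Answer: $25515 - 8748 i \approx 25515.0 - 8748.0 i$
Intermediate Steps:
$K = -9$
$X{\left(W \right)} = W^{2} + W^{\frac{3}{2}} - 9 W$ ($X{\left(W \right)} = \left(W^{2} - 9 W\right) + W^{\frac{3}{2}} = W^{2} + W^{\frac{3}{2}} - 9 W$)
$X^{2}{\left(K \right)} = \left(\left(-9\right)^{2} + \left(-9\right)^{\frac{3}{2}} - -81\right)^{2} = \left(81 - 27 i + 81\right)^{2} = \left(162 - 27 i\right)^{2}$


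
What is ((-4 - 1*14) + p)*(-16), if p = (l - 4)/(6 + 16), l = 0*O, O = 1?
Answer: 3200/11 ≈ 290.91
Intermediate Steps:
l = 0 (l = 0*1 = 0)
p = -2/11 (p = (0 - 4)/(6 + 16) = -4/22 = -4*1/22 = -2/11 ≈ -0.18182)
((-4 - 1*14) + p)*(-16) = ((-4 - 1*14) - 2/11)*(-16) = ((-4 - 14) - 2/11)*(-16) = (-18 - 2/11)*(-16) = -200/11*(-16) = 3200/11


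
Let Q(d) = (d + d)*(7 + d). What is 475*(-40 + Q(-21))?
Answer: 260300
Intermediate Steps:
Q(d) = 2*d*(7 + d) (Q(d) = (2*d)*(7 + d) = 2*d*(7 + d))
475*(-40 + Q(-21)) = 475*(-40 + 2*(-21)*(7 - 21)) = 475*(-40 + 2*(-21)*(-14)) = 475*(-40 + 588) = 475*548 = 260300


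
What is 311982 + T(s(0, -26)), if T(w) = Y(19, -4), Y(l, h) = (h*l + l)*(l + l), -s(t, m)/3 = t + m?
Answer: 309816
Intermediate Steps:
s(t, m) = -3*m - 3*t (s(t, m) = -3*(t + m) = -3*(m + t) = -3*m - 3*t)
Y(l, h) = 2*l*(l + h*l) (Y(l, h) = (l + h*l)*(2*l) = 2*l*(l + h*l))
T(w) = -2166 (T(w) = 2*19**2*(1 - 4) = 2*361*(-3) = -2166)
311982 + T(s(0, -26)) = 311982 - 2166 = 309816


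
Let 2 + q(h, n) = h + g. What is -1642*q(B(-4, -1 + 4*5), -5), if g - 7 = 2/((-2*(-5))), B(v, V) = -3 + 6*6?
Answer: -313622/5 ≈ -62724.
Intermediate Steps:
B(v, V) = 33 (B(v, V) = -3 + 36 = 33)
g = 36/5 (g = 7 + 2/((-2*(-5))) = 7 + 2/10 = 7 + 2*(⅒) = 7 + ⅕ = 36/5 ≈ 7.2000)
q(h, n) = 26/5 + h (q(h, n) = -2 + (h + 36/5) = -2 + (36/5 + h) = 26/5 + h)
-1642*q(B(-4, -1 + 4*5), -5) = -1642*(26/5 + 33) = -1642*191/5 = -313622/5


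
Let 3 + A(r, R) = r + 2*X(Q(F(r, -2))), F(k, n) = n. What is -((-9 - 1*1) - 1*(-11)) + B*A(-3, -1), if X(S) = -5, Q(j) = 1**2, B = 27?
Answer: -433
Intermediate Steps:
Q(j) = 1
A(r, R) = -13 + r (A(r, R) = -3 + (r + 2*(-5)) = -3 + (r - 10) = -3 + (-10 + r) = -13 + r)
-((-9 - 1*1) - 1*(-11)) + B*A(-3, -1) = -((-9 - 1*1) - 1*(-11)) + 27*(-13 - 3) = -((-9 - 1) + 11) + 27*(-16) = -(-10 + 11) - 432 = -1*1 - 432 = -1 - 432 = -433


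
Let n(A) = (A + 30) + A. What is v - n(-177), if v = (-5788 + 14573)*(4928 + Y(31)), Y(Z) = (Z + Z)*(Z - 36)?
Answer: 40569454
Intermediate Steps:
n(A) = 30 + 2*A (n(A) = (30 + A) + A = 30 + 2*A)
Y(Z) = 2*Z*(-36 + Z) (Y(Z) = (2*Z)*(-36 + Z) = 2*Z*(-36 + Z))
v = 40569130 (v = (-5788 + 14573)*(4928 + 2*31*(-36 + 31)) = 8785*(4928 + 2*31*(-5)) = 8785*(4928 - 310) = 8785*4618 = 40569130)
v - n(-177) = 40569130 - (30 + 2*(-177)) = 40569130 - (30 - 354) = 40569130 - 1*(-324) = 40569130 + 324 = 40569454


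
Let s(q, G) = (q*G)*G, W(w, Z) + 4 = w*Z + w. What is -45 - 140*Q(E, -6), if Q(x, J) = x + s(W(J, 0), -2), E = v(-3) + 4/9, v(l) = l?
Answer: 53215/9 ≈ 5912.8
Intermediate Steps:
E = -23/9 (E = -3 + 4/9 = -23/9 ≈ -2.5556)
W(w, Z) = -4 + w + Z*w (W(w, Z) = -4 + (w*Z + w) = -4 + (Z*w + w) = -4 + (w + Z*w) = -4 + w + Z*w)
s(q, G) = q*G**2 (s(q, G) = (G*q)*G = q*G**2)
Q(x, J) = -16 + x + 4*J (Q(x, J) = x + (-4 + J + 0*J)*(-2)**2 = x + (-4 + J + 0)*4 = x + (-4 + J)*4 = x + (-16 + 4*J) = -16 + x + 4*J)
-45 - 140*Q(E, -6) = -45 - 140*(-16 - 23/9 + 4*(-6)) = -45 - 140*(-16 - 23/9 - 24) = -45 - 140*(-383/9) = -45 + 53620/9 = 53215/9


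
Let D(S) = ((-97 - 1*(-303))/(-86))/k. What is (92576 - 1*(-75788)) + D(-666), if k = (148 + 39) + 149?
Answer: 2432522969/14448 ≈ 1.6836e+5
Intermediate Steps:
k = 336 (k = 187 + 149 = 336)
D(S) = -103/14448 (D(S) = ((-97 - 1*(-303))/(-86))/336 = ((-97 + 303)*(-1/86))*(1/336) = (206*(-1/86))*(1/336) = -103/43*1/336 = -103/14448)
(92576 - 1*(-75788)) + D(-666) = (92576 - 1*(-75788)) - 103/14448 = (92576 + 75788) - 103/14448 = 168364 - 103/14448 = 2432522969/14448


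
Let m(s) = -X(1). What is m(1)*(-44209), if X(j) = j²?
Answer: 44209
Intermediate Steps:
m(s) = -1 (m(s) = -1*1² = -1*1 = -1)
m(1)*(-44209) = -1*(-44209) = 44209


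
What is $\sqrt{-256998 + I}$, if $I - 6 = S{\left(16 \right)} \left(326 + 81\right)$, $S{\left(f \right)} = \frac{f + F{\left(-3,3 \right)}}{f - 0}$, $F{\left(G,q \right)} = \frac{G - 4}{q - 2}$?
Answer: $\frac{7 i \sqrt{83841}}{4} \approx 506.72 i$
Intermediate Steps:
$F{\left(G,q \right)} = \frac{-4 + G}{-2 + q}$
$S{\left(f \right)} = \frac{-7 + f}{f}$ ($S{\left(f \right)} = \frac{f + \frac{-4 - 3}{-2 + 3}}{f - 0} = \frac{f + 1^{-1} \left(-7\right)}{f + 0} = \frac{f + 1 \left(-7\right)}{f} = \frac{f - 7}{f} = \frac{-7 + f}{f}$)
$I = \frac{3759}{16}$ ($I = 6 + \frac{-7 + 16}{16} \left(326 + 81\right) = 6 + \frac{1}{16} \cdot 9 \cdot 407 = 6 + \frac{9}{16} \cdot 407 = 6 + \frac{3663}{16} = \frac{3759}{16} \approx 234.94$)
$\sqrt{-256998 + I} = \sqrt{-256998 + \frac{3759}{16}} = \sqrt{- \frac{4108209}{16}} = \frac{7 i \sqrt{83841}}{4}$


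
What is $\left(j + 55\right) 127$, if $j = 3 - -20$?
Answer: $9906$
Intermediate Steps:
$j = 23$ ($j = 3 + 20 = 23$)
$\left(j + 55\right) 127 = \left(23 + 55\right) 127 = 78 \cdot 127 = 9906$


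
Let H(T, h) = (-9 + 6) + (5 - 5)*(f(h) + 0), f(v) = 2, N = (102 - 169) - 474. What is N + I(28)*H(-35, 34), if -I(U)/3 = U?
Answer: -289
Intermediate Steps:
N = -541 (N = -67 - 474 = -541)
I(U) = -3*U
H(T, h) = -3 (H(T, h) = (-9 + 6) + (5 - 5)*(2 + 0) = -3 + 0*2 = -3 + 0 = -3)
N + I(28)*H(-35, 34) = -541 - 3*28*(-3) = -541 - 84*(-3) = -541 + 252 = -289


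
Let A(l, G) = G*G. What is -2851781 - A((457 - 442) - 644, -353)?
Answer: -2976390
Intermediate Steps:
A(l, G) = G²
-2851781 - A((457 - 442) - 644, -353) = -2851781 - 1*(-353)² = -2851781 - 1*124609 = -2851781 - 124609 = -2976390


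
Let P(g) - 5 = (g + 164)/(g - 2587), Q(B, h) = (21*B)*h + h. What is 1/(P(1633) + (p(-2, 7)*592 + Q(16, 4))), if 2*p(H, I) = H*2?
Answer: 318/53143 ≈ 0.0059839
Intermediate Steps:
Q(B, h) = h + 21*B*h (Q(B, h) = 21*B*h + h = h + 21*B*h)
p(H, I) = H (p(H, I) = (H*2)/2 = (2*H)/2 = H)
P(g) = 5 + (164 + g)/(-2587 + g) (P(g) = 5 + (g + 164)/(g - 2587) = 5 + (164 + g)/(-2587 + g))
1/(P(1633) + (p(-2, 7)*592 + Q(16, 4))) = 1/(3*(-4257 + 2*1633)/(-2587 + 1633) + (-2*592 + 4*(1 + 21*16))) = 1/(3*(-4257 + 3266)/(-954) + (-1184 + 4*(1 + 336))) = 1/(3*(-1/954)*(-991) + (-1184 + 4*337)) = 1/(991/318 + (-1184 + 1348)) = 1/(991/318 + 164) = 1/(53143/318) = 318/53143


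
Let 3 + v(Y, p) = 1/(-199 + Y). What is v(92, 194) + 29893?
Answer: 3198229/107 ≈ 29890.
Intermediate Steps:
v(Y, p) = -3 + 1/(-199 + Y)
v(92, 194) + 29893 = (598 - 3*92)/(-199 + 92) + 29893 = (598 - 276)/(-107) + 29893 = -1/107*322 + 29893 = -322/107 + 29893 = 3198229/107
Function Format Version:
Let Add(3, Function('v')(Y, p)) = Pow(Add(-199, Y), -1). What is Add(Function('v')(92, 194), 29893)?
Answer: Rational(3198229, 107) ≈ 29890.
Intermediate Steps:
Function('v')(Y, p) = Add(-3, Pow(Add(-199, Y), -1))
Add(Function('v')(92, 194), 29893) = Add(Mul(Pow(Add(-199, 92), -1), Add(598, Mul(-3, 92))), 29893) = Add(Mul(Pow(-107, -1), Add(598, -276)), 29893) = Add(Mul(Rational(-1, 107), 322), 29893) = Add(Rational(-322, 107), 29893) = Rational(3198229, 107)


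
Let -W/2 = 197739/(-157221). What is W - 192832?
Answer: -3368538266/17469 ≈ -1.9283e+5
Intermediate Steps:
W = 43942/17469 (W = -395478/(-157221) = -395478*(-1)/157221 = -2*(-21971/17469) = 43942/17469 ≈ 2.5154)
W - 192832 = 43942/17469 - 192832 = -3368538266/17469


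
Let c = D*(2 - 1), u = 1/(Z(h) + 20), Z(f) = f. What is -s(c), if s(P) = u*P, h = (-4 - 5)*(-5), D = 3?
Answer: -3/65 ≈ -0.046154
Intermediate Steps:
h = 45 (h = -9*(-5) = 45)
u = 1/65 (u = 1/(45 + 20) = 1/65 ≈ 0.015385)
c = 3 (c = 3*(2 - 1) = 3*1 = 3)
s(P) = P/65
-s(c) = -3/65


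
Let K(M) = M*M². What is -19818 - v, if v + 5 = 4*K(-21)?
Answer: 17231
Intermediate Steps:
K(M) = M³
v = -37049 (v = -5 + 4*(-21)³ = -5 + 4*(-9261) = -5 - 37044 = -37049)
-19818 - v = -19818 - 1*(-37049) = -19818 + 37049 = 17231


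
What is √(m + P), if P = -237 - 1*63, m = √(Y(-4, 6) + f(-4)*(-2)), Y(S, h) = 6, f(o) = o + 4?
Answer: √(-300 + √6) ≈ 17.25*I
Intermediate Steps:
f(o) = 4 + o
m = √6 (m = √(6 + (4 - 4)*(-2)) = √(6 + 0*(-2)) = √(6 + 0) = √6 ≈ 2.4495)
P = -300 (P = -237 - 63 = -300)
√(m + P) = √(√6 - 300) = √(-300 + √6)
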